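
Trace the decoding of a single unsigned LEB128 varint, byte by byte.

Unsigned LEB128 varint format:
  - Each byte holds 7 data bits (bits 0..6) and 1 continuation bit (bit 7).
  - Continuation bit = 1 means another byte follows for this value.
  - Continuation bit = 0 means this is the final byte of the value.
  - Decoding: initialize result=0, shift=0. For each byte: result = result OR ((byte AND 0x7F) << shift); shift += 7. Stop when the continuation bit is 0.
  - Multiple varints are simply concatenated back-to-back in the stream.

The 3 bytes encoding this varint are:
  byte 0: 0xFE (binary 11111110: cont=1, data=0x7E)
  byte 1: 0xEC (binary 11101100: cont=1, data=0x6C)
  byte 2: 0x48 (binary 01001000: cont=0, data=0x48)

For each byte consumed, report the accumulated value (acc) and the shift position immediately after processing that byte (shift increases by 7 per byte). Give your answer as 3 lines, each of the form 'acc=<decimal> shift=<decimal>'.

byte 0=0xFE: payload=0x7E=126, contrib = 126<<0 = 126; acc -> 126, shift -> 7
byte 1=0xEC: payload=0x6C=108, contrib = 108<<7 = 13824; acc -> 13950, shift -> 14
byte 2=0x48: payload=0x48=72, contrib = 72<<14 = 1179648; acc -> 1193598, shift -> 21

Answer: acc=126 shift=7
acc=13950 shift=14
acc=1193598 shift=21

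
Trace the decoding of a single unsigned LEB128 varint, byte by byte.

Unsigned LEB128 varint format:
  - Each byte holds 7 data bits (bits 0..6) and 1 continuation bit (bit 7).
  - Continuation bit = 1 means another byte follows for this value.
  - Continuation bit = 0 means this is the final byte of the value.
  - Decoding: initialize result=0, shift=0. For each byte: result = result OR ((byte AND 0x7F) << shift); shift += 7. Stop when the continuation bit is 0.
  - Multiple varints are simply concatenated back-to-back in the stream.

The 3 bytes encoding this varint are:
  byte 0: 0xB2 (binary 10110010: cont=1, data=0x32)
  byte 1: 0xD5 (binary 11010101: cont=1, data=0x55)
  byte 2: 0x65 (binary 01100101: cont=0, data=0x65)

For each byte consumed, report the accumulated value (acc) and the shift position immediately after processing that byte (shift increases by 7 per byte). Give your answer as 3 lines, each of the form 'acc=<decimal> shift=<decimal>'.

Answer: acc=50 shift=7
acc=10930 shift=14
acc=1665714 shift=21

Derivation:
byte 0=0xB2: payload=0x32=50, contrib = 50<<0 = 50; acc -> 50, shift -> 7
byte 1=0xD5: payload=0x55=85, contrib = 85<<7 = 10880; acc -> 10930, shift -> 14
byte 2=0x65: payload=0x65=101, contrib = 101<<14 = 1654784; acc -> 1665714, shift -> 21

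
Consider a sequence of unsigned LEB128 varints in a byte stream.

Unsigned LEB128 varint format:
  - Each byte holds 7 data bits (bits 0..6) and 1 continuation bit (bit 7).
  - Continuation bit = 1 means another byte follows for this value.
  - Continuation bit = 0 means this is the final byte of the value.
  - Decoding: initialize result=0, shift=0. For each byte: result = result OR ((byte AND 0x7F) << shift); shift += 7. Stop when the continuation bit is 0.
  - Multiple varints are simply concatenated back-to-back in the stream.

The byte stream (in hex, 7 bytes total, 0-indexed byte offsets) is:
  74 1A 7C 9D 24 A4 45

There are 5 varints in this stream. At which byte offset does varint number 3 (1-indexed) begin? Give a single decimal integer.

Answer: 2

Derivation:
  byte[0]=0x74 cont=0 payload=0x74=116: acc |= 116<<0 -> acc=116 shift=7 [end]
Varint 1: bytes[0:1] = 74 -> value 116 (1 byte(s))
  byte[1]=0x1A cont=0 payload=0x1A=26: acc |= 26<<0 -> acc=26 shift=7 [end]
Varint 2: bytes[1:2] = 1A -> value 26 (1 byte(s))
  byte[2]=0x7C cont=0 payload=0x7C=124: acc |= 124<<0 -> acc=124 shift=7 [end]
Varint 3: bytes[2:3] = 7C -> value 124 (1 byte(s))
  byte[3]=0x9D cont=1 payload=0x1D=29: acc |= 29<<0 -> acc=29 shift=7
  byte[4]=0x24 cont=0 payload=0x24=36: acc |= 36<<7 -> acc=4637 shift=14 [end]
Varint 4: bytes[3:5] = 9D 24 -> value 4637 (2 byte(s))
  byte[5]=0xA4 cont=1 payload=0x24=36: acc |= 36<<0 -> acc=36 shift=7
  byte[6]=0x45 cont=0 payload=0x45=69: acc |= 69<<7 -> acc=8868 shift=14 [end]
Varint 5: bytes[5:7] = A4 45 -> value 8868 (2 byte(s))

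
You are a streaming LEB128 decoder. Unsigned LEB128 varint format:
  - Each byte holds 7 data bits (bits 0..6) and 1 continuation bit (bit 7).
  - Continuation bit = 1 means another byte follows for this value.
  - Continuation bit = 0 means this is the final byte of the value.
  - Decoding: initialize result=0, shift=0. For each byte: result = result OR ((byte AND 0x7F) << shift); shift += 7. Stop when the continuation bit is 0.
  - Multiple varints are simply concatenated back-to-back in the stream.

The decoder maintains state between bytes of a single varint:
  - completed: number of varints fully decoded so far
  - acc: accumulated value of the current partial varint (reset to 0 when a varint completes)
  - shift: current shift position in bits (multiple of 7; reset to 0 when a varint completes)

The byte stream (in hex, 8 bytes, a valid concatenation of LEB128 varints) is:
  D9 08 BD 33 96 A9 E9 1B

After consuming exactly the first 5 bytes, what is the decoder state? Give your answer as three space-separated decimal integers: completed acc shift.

byte[0]=0xD9 cont=1 payload=0x59: acc |= 89<<0 -> completed=0 acc=89 shift=7
byte[1]=0x08 cont=0 payload=0x08: varint #1 complete (value=1113); reset -> completed=1 acc=0 shift=0
byte[2]=0xBD cont=1 payload=0x3D: acc |= 61<<0 -> completed=1 acc=61 shift=7
byte[3]=0x33 cont=0 payload=0x33: varint #2 complete (value=6589); reset -> completed=2 acc=0 shift=0
byte[4]=0x96 cont=1 payload=0x16: acc |= 22<<0 -> completed=2 acc=22 shift=7

Answer: 2 22 7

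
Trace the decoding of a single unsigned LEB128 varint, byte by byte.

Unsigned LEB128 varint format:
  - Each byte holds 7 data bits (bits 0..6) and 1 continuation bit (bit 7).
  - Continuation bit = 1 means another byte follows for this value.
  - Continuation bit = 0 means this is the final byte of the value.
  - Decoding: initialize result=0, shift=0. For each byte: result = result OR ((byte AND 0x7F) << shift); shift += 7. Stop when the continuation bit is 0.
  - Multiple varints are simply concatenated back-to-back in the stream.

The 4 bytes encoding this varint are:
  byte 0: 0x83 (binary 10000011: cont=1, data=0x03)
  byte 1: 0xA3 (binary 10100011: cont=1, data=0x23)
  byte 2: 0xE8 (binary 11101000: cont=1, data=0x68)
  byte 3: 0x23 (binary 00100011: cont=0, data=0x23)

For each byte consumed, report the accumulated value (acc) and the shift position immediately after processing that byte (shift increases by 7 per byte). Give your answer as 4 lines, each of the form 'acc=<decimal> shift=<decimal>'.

Answer: acc=3 shift=7
acc=4483 shift=14
acc=1708419 shift=21
acc=75108739 shift=28

Derivation:
byte 0=0x83: payload=0x03=3, contrib = 3<<0 = 3; acc -> 3, shift -> 7
byte 1=0xA3: payload=0x23=35, contrib = 35<<7 = 4480; acc -> 4483, shift -> 14
byte 2=0xE8: payload=0x68=104, contrib = 104<<14 = 1703936; acc -> 1708419, shift -> 21
byte 3=0x23: payload=0x23=35, contrib = 35<<21 = 73400320; acc -> 75108739, shift -> 28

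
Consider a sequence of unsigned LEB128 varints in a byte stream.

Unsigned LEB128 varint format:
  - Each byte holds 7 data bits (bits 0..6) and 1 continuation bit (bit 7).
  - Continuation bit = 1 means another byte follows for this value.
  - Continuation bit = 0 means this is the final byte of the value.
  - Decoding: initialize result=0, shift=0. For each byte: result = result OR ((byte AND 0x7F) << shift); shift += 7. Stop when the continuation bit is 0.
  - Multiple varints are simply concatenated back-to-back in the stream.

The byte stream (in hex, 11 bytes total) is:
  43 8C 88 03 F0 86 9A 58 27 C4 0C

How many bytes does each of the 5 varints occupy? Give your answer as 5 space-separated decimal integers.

Answer: 1 3 4 1 2

Derivation:
  byte[0]=0x43 cont=0 payload=0x43=67: acc |= 67<<0 -> acc=67 shift=7 [end]
Varint 1: bytes[0:1] = 43 -> value 67 (1 byte(s))
  byte[1]=0x8C cont=1 payload=0x0C=12: acc |= 12<<0 -> acc=12 shift=7
  byte[2]=0x88 cont=1 payload=0x08=8: acc |= 8<<7 -> acc=1036 shift=14
  byte[3]=0x03 cont=0 payload=0x03=3: acc |= 3<<14 -> acc=50188 shift=21 [end]
Varint 2: bytes[1:4] = 8C 88 03 -> value 50188 (3 byte(s))
  byte[4]=0xF0 cont=1 payload=0x70=112: acc |= 112<<0 -> acc=112 shift=7
  byte[5]=0x86 cont=1 payload=0x06=6: acc |= 6<<7 -> acc=880 shift=14
  byte[6]=0x9A cont=1 payload=0x1A=26: acc |= 26<<14 -> acc=426864 shift=21
  byte[7]=0x58 cont=0 payload=0x58=88: acc |= 88<<21 -> acc=184976240 shift=28 [end]
Varint 3: bytes[4:8] = F0 86 9A 58 -> value 184976240 (4 byte(s))
  byte[8]=0x27 cont=0 payload=0x27=39: acc |= 39<<0 -> acc=39 shift=7 [end]
Varint 4: bytes[8:9] = 27 -> value 39 (1 byte(s))
  byte[9]=0xC4 cont=1 payload=0x44=68: acc |= 68<<0 -> acc=68 shift=7
  byte[10]=0x0C cont=0 payload=0x0C=12: acc |= 12<<7 -> acc=1604 shift=14 [end]
Varint 5: bytes[9:11] = C4 0C -> value 1604 (2 byte(s))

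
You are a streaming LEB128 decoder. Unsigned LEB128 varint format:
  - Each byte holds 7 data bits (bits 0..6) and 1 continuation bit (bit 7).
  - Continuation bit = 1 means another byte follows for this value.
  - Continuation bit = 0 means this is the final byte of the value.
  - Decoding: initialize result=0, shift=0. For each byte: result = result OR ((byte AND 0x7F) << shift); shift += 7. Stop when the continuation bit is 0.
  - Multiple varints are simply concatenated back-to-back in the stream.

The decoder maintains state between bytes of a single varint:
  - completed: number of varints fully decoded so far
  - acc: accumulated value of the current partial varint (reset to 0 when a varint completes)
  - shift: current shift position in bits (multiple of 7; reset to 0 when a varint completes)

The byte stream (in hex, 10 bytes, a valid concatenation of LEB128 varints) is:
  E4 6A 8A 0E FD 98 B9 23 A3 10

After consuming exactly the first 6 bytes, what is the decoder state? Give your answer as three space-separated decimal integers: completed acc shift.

byte[0]=0xE4 cont=1 payload=0x64: acc |= 100<<0 -> completed=0 acc=100 shift=7
byte[1]=0x6A cont=0 payload=0x6A: varint #1 complete (value=13668); reset -> completed=1 acc=0 shift=0
byte[2]=0x8A cont=1 payload=0x0A: acc |= 10<<0 -> completed=1 acc=10 shift=7
byte[3]=0x0E cont=0 payload=0x0E: varint #2 complete (value=1802); reset -> completed=2 acc=0 shift=0
byte[4]=0xFD cont=1 payload=0x7D: acc |= 125<<0 -> completed=2 acc=125 shift=7
byte[5]=0x98 cont=1 payload=0x18: acc |= 24<<7 -> completed=2 acc=3197 shift=14

Answer: 2 3197 14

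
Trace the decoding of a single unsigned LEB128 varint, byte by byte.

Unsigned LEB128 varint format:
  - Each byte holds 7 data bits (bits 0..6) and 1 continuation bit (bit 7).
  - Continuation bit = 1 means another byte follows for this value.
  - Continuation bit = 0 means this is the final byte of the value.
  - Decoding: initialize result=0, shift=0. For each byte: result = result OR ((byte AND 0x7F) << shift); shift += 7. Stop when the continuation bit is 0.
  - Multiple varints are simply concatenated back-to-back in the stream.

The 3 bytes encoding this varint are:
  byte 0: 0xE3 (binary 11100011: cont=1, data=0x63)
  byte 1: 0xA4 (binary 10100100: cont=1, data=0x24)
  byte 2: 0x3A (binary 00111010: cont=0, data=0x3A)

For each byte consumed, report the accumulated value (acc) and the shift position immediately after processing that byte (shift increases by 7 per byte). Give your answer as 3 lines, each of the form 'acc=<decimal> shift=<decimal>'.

byte 0=0xE3: payload=0x63=99, contrib = 99<<0 = 99; acc -> 99, shift -> 7
byte 1=0xA4: payload=0x24=36, contrib = 36<<7 = 4608; acc -> 4707, shift -> 14
byte 2=0x3A: payload=0x3A=58, contrib = 58<<14 = 950272; acc -> 954979, shift -> 21

Answer: acc=99 shift=7
acc=4707 shift=14
acc=954979 shift=21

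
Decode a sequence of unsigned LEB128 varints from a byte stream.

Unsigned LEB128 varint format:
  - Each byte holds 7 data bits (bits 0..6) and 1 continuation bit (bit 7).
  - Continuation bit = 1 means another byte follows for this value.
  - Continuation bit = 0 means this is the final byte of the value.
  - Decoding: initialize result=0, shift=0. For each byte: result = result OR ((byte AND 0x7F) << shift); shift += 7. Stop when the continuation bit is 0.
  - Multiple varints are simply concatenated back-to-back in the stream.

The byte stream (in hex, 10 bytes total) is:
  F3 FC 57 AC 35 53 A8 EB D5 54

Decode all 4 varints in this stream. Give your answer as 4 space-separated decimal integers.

  byte[0]=0xF3 cont=1 payload=0x73=115: acc |= 115<<0 -> acc=115 shift=7
  byte[1]=0xFC cont=1 payload=0x7C=124: acc |= 124<<7 -> acc=15987 shift=14
  byte[2]=0x57 cont=0 payload=0x57=87: acc |= 87<<14 -> acc=1441395 shift=21 [end]
Varint 1: bytes[0:3] = F3 FC 57 -> value 1441395 (3 byte(s))
  byte[3]=0xAC cont=1 payload=0x2C=44: acc |= 44<<0 -> acc=44 shift=7
  byte[4]=0x35 cont=0 payload=0x35=53: acc |= 53<<7 -> acc=6828 shift=14 [end]
Varint 2: bytes[3:5] = AC 35 -> value 6828 (2 byte(s))
  byte[5]=0x53 cont=0 payload=0x53=83: acc |= 83<<0 -> acc=83 shift=7 [end]
Varint 3: bytes[5:6] = 53 -> value 83 (1 byte(s))
  byte[6]=0xA8 cont=1 payload=0x28=40: acc |= 40<<0 -> acc=40 shift=7
  byte[7]=0xEB cont=1 payload=0x6B=107: acc |= 107<<7 -> acc=13736 shift=14
  byte[8]=0xD5 cont=1 payload=0x55=85: acc |= 85<<14 -> acc=1406376 shift=21
  byte[9]=0x54 cont=0 payload=0x54=84: acc |= 84<<21 -> acc=177567144 shift=28 [end]
Varint 4: bytes[6:10] = A8 EB D5 54 -> value 177567144 (4 byte(s))

Answer: 1441395 6828 83 177567144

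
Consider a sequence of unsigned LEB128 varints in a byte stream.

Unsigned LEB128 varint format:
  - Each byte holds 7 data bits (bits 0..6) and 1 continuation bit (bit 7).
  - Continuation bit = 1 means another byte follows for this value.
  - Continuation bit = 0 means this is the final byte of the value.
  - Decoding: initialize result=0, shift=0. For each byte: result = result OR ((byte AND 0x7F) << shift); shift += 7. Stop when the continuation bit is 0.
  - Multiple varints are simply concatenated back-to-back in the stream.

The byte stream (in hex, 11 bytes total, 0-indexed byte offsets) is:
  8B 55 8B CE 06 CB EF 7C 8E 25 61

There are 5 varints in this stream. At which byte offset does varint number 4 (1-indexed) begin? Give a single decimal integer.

  byte[0]=0x8B cont=1 payload=0x0B=11: acc |= 11<<0 -> acc=11 shift=7
  byte[1]=0x55 cont=0 payload=0x55=85: acc |= 85<<7 -> acc=10891 shift=14 [end]
Varint 1: bytes[0:2] = 8B 55 -> value 10891 (2 byte(s))
  byte[2]=0x8B cont=1 payload=0x0B=11: acc |= 11<<0 -> acc=11 shift=7
  byte[3]=0xCE cont=1 payload=0x4E=78: acc |= 78<<7 -> acc=9995 shift=14
  byte[4]=0x06 cont=0 payload=0x06=6: acc |= 6<<14 -> acc=108299 shift=21 [end]
Varint 2: bytes[2:5] = 8B CE 06 -> value 108299 (3 byte(s))
  byte[5]=0xCB cont=1 payload=0x4B=75: acc |= 75<<0 -> acc=75 shift=7
  byte[6]=0xEF cont=1 payload=0x6F=111: acc |= 111<<7 -> acc=14283 shift=14
  byte[7]=0x7C cont=0 payload=0x7C=124: acc |= 124<<14 -> acc=2045899 shift=21 [end]
Varint 3: bytes[5:8] = CB EF 7C -> value 2045899 (3 byte(s))
  byte[8]=0x8E cont=1 payload=0x0E=14: acc |= 14<<0 -> acc=14 shift=7
  byte[9]=0x25 cont=0 payload=0x25=37: acc |= 37<<7 -> acc=4750 shift=14 [end]
Varint 4: bytes[8:10] = 8E 25 -> value 4750 (2 byte(s))
  byte[10]=0x61 cont=0 payload=0x61=97: acc |= 97<<0 -> acc=97 shift=7 [end]
Varint 5: bytes[10:11] = 61 -> value 97 (1 byte(s))

Answer: 8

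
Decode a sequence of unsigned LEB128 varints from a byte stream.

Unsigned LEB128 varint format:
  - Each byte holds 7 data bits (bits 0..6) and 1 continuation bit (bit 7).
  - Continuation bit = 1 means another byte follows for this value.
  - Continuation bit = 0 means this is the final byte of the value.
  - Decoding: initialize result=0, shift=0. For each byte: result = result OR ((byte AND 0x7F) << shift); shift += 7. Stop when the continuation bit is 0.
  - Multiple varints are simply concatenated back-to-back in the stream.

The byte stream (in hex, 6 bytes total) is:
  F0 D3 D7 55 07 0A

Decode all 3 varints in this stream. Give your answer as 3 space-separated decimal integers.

Answer: 179694064 7 10

Derivation:
  byte[0]=0xF0 cont=1 payload=0x70=112: acc |= 112<<0 -> acc=112 shift=7
  byte[1]=0xD3 cont=1 payload=0x53=83: acc |= 83<<7 -> acc=10736 shift=14
  byte[2]=0xD7 cont=1 payload=0x57=87: acc |= 87<<14 -> acc=1436144 shift=21
  byte[3]=0x55 cont=0 payload=0x55=85: acc |= 85<<21 -> acc=179694064 shift=28 [end]
Varint 1: bytes[0:4] = F0 D3 D7 55 -> value 179694064 (4 byte(s))
  byte[4]=0x07 cont=0 payload=0x07=7: acc |= 7<<0 -> acc=7 shift=7 [end]
Varint 2: bytes[4:5] = 07 -> value 7 (1 byte(s))
  byte[5]=0x0A cont=0 payload=0x0A=10: acc |= 10<<0 -> acc=10 shift=7 [end]
Varint 3: bytes[5:6] = 0A -> value 10 (1 byte(s))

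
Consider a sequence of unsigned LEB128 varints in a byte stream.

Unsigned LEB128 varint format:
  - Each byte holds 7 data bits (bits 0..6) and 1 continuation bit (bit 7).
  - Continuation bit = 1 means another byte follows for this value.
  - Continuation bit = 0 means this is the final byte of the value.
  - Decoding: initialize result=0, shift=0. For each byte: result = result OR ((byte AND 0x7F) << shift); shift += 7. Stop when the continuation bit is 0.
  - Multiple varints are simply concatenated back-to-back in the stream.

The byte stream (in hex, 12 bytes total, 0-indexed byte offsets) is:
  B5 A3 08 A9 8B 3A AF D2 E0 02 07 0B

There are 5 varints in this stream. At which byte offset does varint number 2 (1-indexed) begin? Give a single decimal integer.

  byte[0]=0xB5 cont=1 payload=0x35=53: acc |= 53<<0 -> acc=53 shift=7
  byte[1]=0xA3 cont=1 payload=0x23=35: acc |= 35<<7 -> acc=4533 shift=14
  byte[2]=0x08 cont=0 payload=0x08=8: acc |= 8<<14 -> acc=135605 shift=21 [end]
Varint 1: bytes[0:3] = B5 A3 08 -> value 135605 (3 byte(s))
  byte[3]=0xA9 cont=1 payload=0x29=41: acc |= 41<<0 -> acc=41 shift=7
  byte[4]=0x8B cont=1 payload=0x0B=11: acc |= 11<<7 -> acc=1449 shift=14
  byte[5]=0x3A cont=0 payload=0x3A=58: acc |= 58<<14 -> acc=951721 shift=21 [end]
Varint 2: bytes[3:6] = A9 8B 3A -> value 951721 (3 byte(s))
  byte[6]=0xAF cont=1 payload=0x2F=47: acc |= 47<<0 -> acc=47 shift=7
  byte[7]=0xD2 cont=1 payload=0x52=82: acc |= 82<<7 -> acc=10543 shift=14
  byte[8]=0xE0 cont=1 payload=0x60=96: acc |= 96<<14 -> acc=1583407 shift=21
  byte[9]=0x02 cont=0 payload=0x02=2: acc |= 2<<21 -> acc=5777711 shift=28 [end]
Varint 3: bytes[6:10] = AF D2 E0 02 -> value 5777711 (4 byte(s))
  byte[10]=0x07 cont=0 payload=0x07=7: acc |= 7<<0 -> acc=7 shift=7 [end]
Varint 4: bytes[10:11] = 07 -> value 7 (1 byte(s))
  byte[11]=0x0B cont=0 payload=0x0B=11: acc |= 11<<0 -> acc=11 shift=7 [end]
Varint 5: bytes[11:12] = 0B -> value 11 (1 byte(s))

Answer: 3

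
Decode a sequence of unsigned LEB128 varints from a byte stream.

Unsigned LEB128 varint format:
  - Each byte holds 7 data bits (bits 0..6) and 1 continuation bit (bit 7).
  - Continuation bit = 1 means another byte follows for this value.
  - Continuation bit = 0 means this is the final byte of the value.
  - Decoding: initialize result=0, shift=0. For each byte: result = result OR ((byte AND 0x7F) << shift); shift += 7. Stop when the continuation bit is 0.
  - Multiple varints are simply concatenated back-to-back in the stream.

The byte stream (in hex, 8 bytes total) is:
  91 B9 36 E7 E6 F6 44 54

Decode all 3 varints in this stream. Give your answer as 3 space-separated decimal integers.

Answer: 892049 144552807 84

Derivation:
  byte[0]=0x91 cont=1 payload=0x11=17: acc |= 17<<0 -> acc=17 shift=7
  byte[1]=0xB9 cont=1 payload=0x39=57: acc |= 57<<7 -> acc=7313 shift=14
  byte[2]=0x36 cont=0 payload=0x36=54: acc |= 54<<14 -> acc=892049 shift=21 [end]
Varint 1: bytes[0:3] = 91 B9 36 -> value 892049 (3 byte(s))
  byte[3]=0xE7 cont=1 payload=0x67=103: acc |= 103<<0 -> acc=103 shift=7
  byte[4]=0xE6 cont=1 payload=0x66=102: acc |= 102<<7 -> acc=13159 shift=14
  byte[5]=0xF6 cont=1 payload=0x76=118: acc |= 118<<14 -> acc=1946471 shift=21
  byte[6]=0x44 cont=0 payload=0x44=68: acc |= 68<<21 -> acc=144552807 shift=28 [end]
Varint 2: bytes[3:7] = E7 E6 F6 44 -> value 144552807 (4 byte(s))
  byte[7]=0x54 cont=0 payload=0x54=84: acc |= 84<<0 -> acc=84 shift=7 [end]
Varint 3: bytes[7:8] = 54 -> value 84 (1 byte(s))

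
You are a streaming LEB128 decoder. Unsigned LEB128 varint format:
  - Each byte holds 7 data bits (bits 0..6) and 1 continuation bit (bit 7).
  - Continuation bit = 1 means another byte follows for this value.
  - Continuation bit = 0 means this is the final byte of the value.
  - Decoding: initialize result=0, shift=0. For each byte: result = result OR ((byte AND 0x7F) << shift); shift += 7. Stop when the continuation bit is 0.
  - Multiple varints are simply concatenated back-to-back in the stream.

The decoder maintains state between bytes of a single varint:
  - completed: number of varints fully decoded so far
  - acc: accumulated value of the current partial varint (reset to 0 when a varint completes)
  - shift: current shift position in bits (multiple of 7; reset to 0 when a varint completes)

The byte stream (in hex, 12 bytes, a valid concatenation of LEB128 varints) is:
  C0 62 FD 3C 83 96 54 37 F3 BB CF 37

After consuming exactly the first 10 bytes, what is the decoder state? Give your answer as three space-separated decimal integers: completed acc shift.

byte[0]=0xC0 cont=1 payload=0x40: acc |= 64<<0 -> completed=0 acc=64 shift=7
byte[1]=0x62 cont=0 payload=0x62: varint #1 complete (value=12608); reset -> completed=1 acc=0 shift=0
byte[2]=0xFD cont=1 payload=0x7D: acc |= 125<<0 -> completed=1 acc=125 shift=7
byte[3]=0x3C cont=0 payload=0x3C: varint #2 complete (value=7805); reset -> completed=2 acc=0 shift=0
byte[4]=0x83 cont=1 payload=0x03: acc |= 3<<0 -> completed=2 acc=3 shift=7
byte[5]=0x96 cont=1 payload=0x16: acc |= 22<<7 -> completed=2 acc=2819 shift=14
byte[6]=0x54 cont=0 payload=0x54: varint #3 complete (value=1379075); reset -> completed=3 acc=0 shift=0
byte[7]=0x37 cont=0 payload=0x37: varint #4 complete (value=55); reset -> completed=4 acc=0 shift=0
byte[8]=0xF3 cont=1 payload=0x73: acc |= 115<<0 -> completed=4 acc=115 shift=7
byte[9]=0xBB cont=1 payload=0x3B: acc |= 59<<7 -> completed=4 acc=7667 shift=14

Answer: 4 7667 14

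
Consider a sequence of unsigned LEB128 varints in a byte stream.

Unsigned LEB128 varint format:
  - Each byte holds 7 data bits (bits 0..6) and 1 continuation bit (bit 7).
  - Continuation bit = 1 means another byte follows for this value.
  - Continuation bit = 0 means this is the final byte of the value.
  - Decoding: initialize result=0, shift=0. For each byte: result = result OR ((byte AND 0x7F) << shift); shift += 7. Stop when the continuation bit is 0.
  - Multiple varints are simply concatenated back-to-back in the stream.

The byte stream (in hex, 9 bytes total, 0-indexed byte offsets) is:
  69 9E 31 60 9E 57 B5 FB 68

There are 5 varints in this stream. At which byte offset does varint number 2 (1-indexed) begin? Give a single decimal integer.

Answer: 1

Derivation:
  byte[0]=0x69 cont=0 payload=0x69=105: acc |= 105<<0 -> acc=105 shift=7 [end]
Varint 1: bytes[0:1] = 69 -> value 105 (1 byte(s))
  byte[1]=0x9E cont=1 payload=0x1E=30: acc |= 30<<0 -> acc=30 shift=7
  byte[2]=0x31 cont=0 payload=0x31=49: acc |= 49<<7 -> acc=6302 shift=14 [end]
Varint 2: bytes[1:3] = 9E 31 -> value 6302 (2 byte(s))
  byte[3]=0x60 cont=0 payload=0x60=96: acc |= 96<<0 -> acc=96 shift=7 [end]
Varint 3: bytes[3:4] = 60 -> value 96 (1 byte(s))
  byte[4]=0x9E cont=1 payload=0x1E=30: acc |= 30<<0 -> acc=30 shift=7
  byte[5]=0x57 cont=0 payload=0x57=87: acc |= 87<<7 -> acc=11166 shift=14 [end]
Varint 4: bytes[4:6] = 9E 57 -> value 11166 (2 byte(s))
  byte[6]=0xB5 cont=1 payload=0x35=53: acc |= 53<<0 -> acc=53 shift=7
  byte[7]=0xFB cont=1 payload=0x7B=123: acc |= 123<<7 -> acc=15797 shift=14
  byte[8]=0x68 cont=0 payload=0x68=104: acc |= 104<<14 -> acc=1719733 shift=21 [end]
Varint 5: bytes[6:9] = B5 FB 68 -> value 1719733 (3 byte(s))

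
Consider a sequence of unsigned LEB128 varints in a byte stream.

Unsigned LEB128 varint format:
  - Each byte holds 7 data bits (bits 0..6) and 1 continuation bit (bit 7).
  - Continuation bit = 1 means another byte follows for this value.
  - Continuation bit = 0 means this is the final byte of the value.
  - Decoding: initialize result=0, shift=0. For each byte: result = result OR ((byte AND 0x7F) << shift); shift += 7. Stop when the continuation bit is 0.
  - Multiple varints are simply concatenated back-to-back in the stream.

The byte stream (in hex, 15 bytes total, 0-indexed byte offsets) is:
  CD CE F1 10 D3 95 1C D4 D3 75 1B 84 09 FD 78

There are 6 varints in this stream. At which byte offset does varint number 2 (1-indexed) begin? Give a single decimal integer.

Answer: 4

Derivation:
  byte[0]=0xCD cont=1 payload=0x4D=77: acc |= 77<<0 -> acc=77 shift=7
  byte[1]=0xCE cont=1 payload=0x4E=78: acc |= 78<<7 -> acc=10061 shift=14
  byte[2]=0xF1 cont=1 payload=0x71=113: acc |= 113<<14 -> acc=1861453 shift=21
  byte[3]=0x10 cont=0 payload=0x10=16: acc |= 16<<21 -> acc=35415885 shift=28 [end]
Varint 1: bytes[0:4] = CD CE F1 10 -> value 35415885 (4 byte(s))
  byte[4]=0xD3 cont=1 payload=0x53=83: acc |= 83<<0 -> acc=83 shift=7
  byte[5]=0x95 cont=1 payload=0x15=21: acc |= 21<<7 -> acc=2771 shift=14
  byte[6]=0x1C cont=0 payload=0x1C=28: acc |= 28<<14 -> acc=461523 shift=21 [end]
Varint 2: bytes[4:7] = D3 95 1C -> value 461523 (3 byte(s))
  byte[7]=0xD4 cont=1 payload=0x54=84: acc |= 84<<0 -> acc=84 shift=7
  byte[8]=0xD3 cont=1 payload=0x53=83: acc |= 83<<7 -> acc=10708 shift=14
  byte[9]=0x75 cont=0 payload=0x75=117: acc |= 117<<14 -> acc=1927636 shift=21 [end]
Varint 3: bytes[7:10] = D4 D3 75 -> value 1927636 (3 byte(s))
  byte[10]=0x1B cont=0 payload=0x1B=27: acc |= 27<<0 -> acc=27 shift=7 [end]
Varint 4: bytes[10:11] = 1B -> value 27 (1 byte(s))
  byte[11]=0x84 cont=1 payload=0x04=4: acc |= 4<<0 -> acc=4 shift=7
  byte[12]=0x09 cont=0 payload=0x09=9: acc |= 9<<7 -> acc=1156 shift=14 [end]
Varint 5: bytes[11:13] = 84 09 -> value 1156 (2 byte(s))
  byte[13]=0xFD cont=1 payload=0x7D=125: acc |= 125<<0 -> acc=125 shift=7
  byte[14]=0x78 cont=0 payload=0x78=120: acc |= 120<<7 -> acc=15485 shift=14 [end]
Varint 6: bytes[13:15] = FD 78 -> value 15485 (2 byte(s))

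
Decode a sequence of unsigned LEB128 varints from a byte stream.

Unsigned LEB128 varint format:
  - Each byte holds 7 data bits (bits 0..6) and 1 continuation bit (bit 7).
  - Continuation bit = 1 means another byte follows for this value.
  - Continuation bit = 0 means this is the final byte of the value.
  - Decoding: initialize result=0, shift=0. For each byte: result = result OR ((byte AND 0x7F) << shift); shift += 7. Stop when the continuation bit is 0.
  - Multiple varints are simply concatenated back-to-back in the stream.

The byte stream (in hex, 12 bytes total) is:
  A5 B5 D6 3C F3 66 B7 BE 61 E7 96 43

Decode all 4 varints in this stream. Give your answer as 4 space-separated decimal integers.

  byte[0]=0xA5 cont=1 payload=0x25=37: acc |= 37<<0 -> acc=37 shift=7
  byte[1]=0xB5 cont=1 payload=0x35=53: acc |= 53<<7 -> acc=6821 shift=14
  byte[2]=0xD6 cont=1 payload=0x56=86: acc |= 86<<14 -> acc=1415845 shift=21
  byte[3]=0x3C cont=0 payload=0x3C=60: acc |= 60<<21 -> acc=127244965 shift=28 [end]
Varint 1: bytes[0:4] = A5 B5 D6 3C -> value 127244965 (4 byte(s))
  byte[4]=0xF3 cont=1 payload=0x73=115: acc |= 115<<0 -> acc=115 shift=7
  byte[5]=0x66 cont=0 payload=0x66=102: acc |= 102<<7 -> acc=13171 shift=14 [end]
Varint 2: bytes[4:6] = F3 66 -> value 13171 (2 byte(s))
  byte[6]=0xB7 cont=1 payload=0x37=55: acc |= 55<<0 -> acc=55 shift=7
  byte[7]=0xBE cont=1 payload=0x3E=62: acc |= 62<<7 -> acc=7991 shift=14
  byte[8]=0x61 cont=0 payload=0x61=97: acc |= 97<<14 -> acc=1597239 shift=21 [end]
Varint 3: bytes[6:9] = B7 BE 61 -> value 1597239 (3 byte(s))
  byte[9]=0xE7 cont=1 payload=0x67=103: acc |= 103<<0 -> acc=103 shift=7
  byte[10]=0x96 cont=1 payload=0x16=22: acc |= 22<<7 -> acc=2919 shift=14
  byte[11]=0x43 cont=0 payload=0x43=67: acc |= 67<<14 -> acc=1100647 shift=21 [end]
Varint 4: bytes[9:12] = E7 96 43 -> value 1100647 (3 byte(s))

Answer: 127244965 13171 1597239 1100647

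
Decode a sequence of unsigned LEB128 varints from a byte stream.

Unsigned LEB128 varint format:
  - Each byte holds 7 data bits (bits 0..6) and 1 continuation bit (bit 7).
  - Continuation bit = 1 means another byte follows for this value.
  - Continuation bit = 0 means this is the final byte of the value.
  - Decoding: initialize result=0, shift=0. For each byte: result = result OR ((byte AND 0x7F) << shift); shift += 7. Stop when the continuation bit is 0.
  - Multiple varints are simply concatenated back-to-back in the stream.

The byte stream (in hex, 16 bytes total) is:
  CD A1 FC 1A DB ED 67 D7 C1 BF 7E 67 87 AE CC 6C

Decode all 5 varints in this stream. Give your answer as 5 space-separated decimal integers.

  byte[0]=0xCD cont=1 payload=0x4D=77: acc |= 77<<0 -> acc=77 shift=7
  byte[1]=0xA1 cont=1 payload=0x21=33: acc |= 33<<7 -> acc=4301 shift=14
  byte[2]=0xFC cont=1 payload=0x7C=124: acc |= 124<<14 -> acc=2035917 shift=21
  byte[3]=0x1A cont=0 payload=0x1A=26: acc |= 26<<21 -> acc=56561869 shift=28 [end]
Varint 1: bytes[0:4] = CD A1 FC 1A -> value 56561869 (4 byte(s))
  byte[4]=0xDB cont=1 payload=0x5B=91: acc |= 91<<0 -> acc=91 shift=7
  byte[5]=0xED cont=1 payload=0x6D=109: acc |= 109<<7 -> acc=14043 shift=14
  byte[6]=0x67 cont=0 payload=0x67=103: acc |= 103<<14 -> acc=1701595 shift=21 [end]
Varint 2: bytes[4:7] = DB ED 67 -> value 1701595 (3 byte(s))
  byte[7]=0xD7 cont=1 payload=0x57=87: acc |= 87<<0 -> acc=87 shift=7
  byte[8]=0xC1 cont=1 payload=0x41=65: acc |= 65<<7 -> acc=8407 shift=14
  byte[9]=0xBF cont=1 payload=0x3F=63: acc |= 63<<14 -> acc=1040599 shift=21
  byte[10]=0x7E cont=0 payload=0x7E=126: acc |= 126<<21 -> acc=265281751 shift=28 [end]
Varint 3: bytes[7:11] = D7 C1 BF 7E -> value 265281751 (4 byte(s))
  byte[11]=0x67 cont=0 payload=0x67=103: acc |= 103<<0 -> acc=103 shift=7 [end]
Varint 4: bytes[11:12] = 67 -> value 103 (1 byte(s))
  byte[12]=0x87 cont=1 payload=0x07=7: acc |= 7<<0 -> acc=7 shift=7
  byte[13]=0xAE cont=1 payload=0x2E=46: acc |= 46<<7 -> acc=5895 shift=14
  byte[14]=0xCC cont=1 payload=0x4C=76: acc |= 76<<14 -> acc=1251079 shift=21
  byte[15]=0x6C cont=0 payload=0x6C=108: acc |= 108<<21 -> acc=227743495 shift=28 [end]
Varint 5: bytes[12:16] = 87 AE CC 6C -> value 227743495 (4 byte(s))

Answer: 56561869 1701595 265281751 103 227743495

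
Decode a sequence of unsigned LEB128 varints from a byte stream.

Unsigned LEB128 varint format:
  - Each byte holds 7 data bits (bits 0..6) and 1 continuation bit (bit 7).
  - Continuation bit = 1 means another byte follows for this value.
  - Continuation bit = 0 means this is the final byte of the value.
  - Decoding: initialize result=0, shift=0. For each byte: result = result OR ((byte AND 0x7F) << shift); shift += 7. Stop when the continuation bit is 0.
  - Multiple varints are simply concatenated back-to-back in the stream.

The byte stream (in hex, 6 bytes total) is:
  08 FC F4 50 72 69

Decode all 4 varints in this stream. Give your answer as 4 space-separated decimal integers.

Answer: 8 1325692 114 105

Derivation:
  byte[0]=0x08 cont=0 payload=0x08=8: acc |= 8<<0 -> acc=8 shift=7 [end]
Varint 1: bytes[0:1] = 08 -> value 8 (1 byte(s))
  byte[1]=0xFC cont=1 payload=0x7C=124: acc |= 124<<0 -> acc=124 shift=7
  byte[2]=0xF4 cont=1 payload=0x74=116: acc |= 116<<7 -> acc=14972 shift=14
  byte[3]=0x50 cont=0 payload=0x50=80: acc |= 80<<14 -> acc=1325692 shift=21 [end]
Varint 2: bytes[1:4] = FC F4 50 -> value 1325692 (3 byte(s))
  byte[4]=0x72 cont=0 payload=0x72=114: acc |= 114<<0 -> acc=114 shift=7 [end]
Varint 3: bytes[4:5] = 72 -> value 114 (1 byte(s))
  byte[5]=0x69 cont=0 payload=0x69=105: acc |= 105<<0 -> acc=105 shift=7 [end]
Varint 4: bytes[5:6] = 69 -> value 105 (1 byte(s))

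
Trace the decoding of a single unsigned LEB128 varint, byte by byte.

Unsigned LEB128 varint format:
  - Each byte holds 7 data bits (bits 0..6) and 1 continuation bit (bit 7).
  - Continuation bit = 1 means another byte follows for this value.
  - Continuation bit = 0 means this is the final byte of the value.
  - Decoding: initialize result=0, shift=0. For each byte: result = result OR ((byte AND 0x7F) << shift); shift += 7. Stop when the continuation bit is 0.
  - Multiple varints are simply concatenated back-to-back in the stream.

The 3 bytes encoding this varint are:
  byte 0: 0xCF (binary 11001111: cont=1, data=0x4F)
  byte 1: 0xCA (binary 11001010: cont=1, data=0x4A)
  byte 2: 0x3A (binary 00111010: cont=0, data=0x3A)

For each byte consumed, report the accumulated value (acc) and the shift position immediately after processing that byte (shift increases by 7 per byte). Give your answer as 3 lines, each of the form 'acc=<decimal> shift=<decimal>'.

Answer: acc=79 shift=7
acc=9551 shift=14
acc=959823 shift=21

Derivation:
byte 0=0xCF: payload=0x4F=79, contrib = 79<<0 = 79; acc -> 79, shift -> 7
byte 1=0xCA: payload=0x4A=74, contrib = 74<<7 = 9472; acc -> 9551, shift -> 14
byte 2=0x3A: payload=0x3A=58, contrib = 58<<14 = 950272; acc -> 959823, shift -> 21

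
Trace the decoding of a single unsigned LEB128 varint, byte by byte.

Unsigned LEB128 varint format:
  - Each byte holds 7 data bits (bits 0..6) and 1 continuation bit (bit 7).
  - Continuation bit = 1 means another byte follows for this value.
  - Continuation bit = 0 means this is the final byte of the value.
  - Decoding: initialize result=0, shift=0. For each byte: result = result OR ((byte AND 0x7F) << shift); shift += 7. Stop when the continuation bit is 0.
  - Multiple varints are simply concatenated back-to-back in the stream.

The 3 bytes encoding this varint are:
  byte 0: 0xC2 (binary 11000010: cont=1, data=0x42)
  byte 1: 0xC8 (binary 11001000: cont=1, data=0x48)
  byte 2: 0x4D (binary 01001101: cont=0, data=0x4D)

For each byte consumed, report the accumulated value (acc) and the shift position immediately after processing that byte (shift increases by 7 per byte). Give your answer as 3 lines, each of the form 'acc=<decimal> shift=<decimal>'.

byte 0=0xC2: payload=0x42=66, contrib = 66<<0 = 66; acc -> 66, shift -> 7
byte 1=0xC8: payload=0x48=72, contrib = 72<<7 = 9216; acc -> 9282, shift -> 14
byte 2=0x4D: payload=0x4D=77, contrib = 77<<14 = 1261568; acc -> 1270850, shift -> 21

Answer: acc=66 shift=7
acc=9282 shift=14
acc=1270850 shift=21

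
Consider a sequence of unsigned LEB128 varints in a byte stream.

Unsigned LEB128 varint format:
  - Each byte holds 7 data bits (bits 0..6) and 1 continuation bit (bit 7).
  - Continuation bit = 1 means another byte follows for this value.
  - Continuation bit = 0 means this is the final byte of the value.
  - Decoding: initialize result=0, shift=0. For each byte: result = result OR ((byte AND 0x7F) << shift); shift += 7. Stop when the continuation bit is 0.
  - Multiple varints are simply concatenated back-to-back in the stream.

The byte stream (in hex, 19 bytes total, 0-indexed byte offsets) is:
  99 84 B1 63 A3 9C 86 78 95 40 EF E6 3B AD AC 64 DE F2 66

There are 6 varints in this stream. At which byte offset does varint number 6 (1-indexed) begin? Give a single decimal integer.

Answer: 16

Derivation:
  byte[0]=0x99 cont=1 payload=0x19=25: acc |= 25<<0 -> acc=25 shift=7
  byte[1]=0x84 cont=1 payload=0x04=4: acc |= 4<<7 -> acc=537 shift=14
  byte[2]=0xB1 cont=1 payload=0x31=49: acc |= 49<<14 -> acc=803353 shift=21
  byte[3]=0x63 cont=0 payload=0x63=99: acc |= 99<<21 -> acc=208421401 shift=28 [end]
Varint 1: bytes[0:4] = 99 84 B1 63 -> value 208421401 (4 byte(s))
  byte[4]=0xA3 cont=1 payload=0x23=35: acc |= 35<<0 -> acc=35 shift=7
  byte[5]=0x9C cont=1 payload=0x1C=28: acc |= 28<<7 -> acc=3619 shift=14
  byte[6]=0x86 cont=1 payload=0x06=6: acc |= 6<<14 -> acc=101923 shift=21
  byte[7]=0x78 cont=0 payload=0x78=120: acc |= 120<<21 -> acc=251760163 shift=28 [end]
Varint 2: bytes[4:8] = A3 9C 86 78 -> value 251760163 (4 byte(s))
  byte[8]=0x95 cont=1 payload=0x15=21: acc |= 21<<0 -> acc=21 shift=7
  byte[9]=0x40 cont=0 payload=0x40=64: acc |= 64<<7 -> acc=8213 shift=14 [end]
Varint 3: bytes[8:10] = 95 40 -> value 8213 (2 byte(s))
  byte[10]=0xEF cont=1 payload=0x6F=111: acc |= 111<<0 -> acc=111 shift=7
  byte[11]=0xE6 cont=1 payload=0x66=102: acc |= 102<<7 -> acc=13167 shift=14
  byte[12]=0x3B cont=0 payload=0x3B=59: acc |= 59<<14 -> acc=979823 shift=21 [end]
Varint 4: bytes[10:13] = EF E6 3B -> value 979823 (3 byte(s))
  byte[13]=0xAD cont=1 payload=0x2D=45: acc |= 45<<0 -> acc=45 shift=7
  byte[14]=0xAC cont=1 payload=0x2C=44: acc |= 44<<7 -> acc=5677 shift=14
  byte[15]=0x64 cont=0 payload=0x64=100: acc |= 100<<14 -> acc=1644077 shift=21 [end]
Varint 5: bytes[13:16] = AD AC 64 -> value 1644077 (3 byte(s))
  byte[16]=0xDE cont=1 payload=0x5E=94: acc |= 94<<0 -> acc=94 shift=7
  byte[17]=0xF2 cont=1 payload=0x72=114: acc |= 114<<7 -> acc=14686 shift=14
  byte[18]=0x66 cont=0 payload=0x66=102: acc |= 102<<14 -> acc=1685854 shift=21 [end]
Varint 6: bytes[16:19] = DE F2 66 -> value 1685854 (3 byte(s))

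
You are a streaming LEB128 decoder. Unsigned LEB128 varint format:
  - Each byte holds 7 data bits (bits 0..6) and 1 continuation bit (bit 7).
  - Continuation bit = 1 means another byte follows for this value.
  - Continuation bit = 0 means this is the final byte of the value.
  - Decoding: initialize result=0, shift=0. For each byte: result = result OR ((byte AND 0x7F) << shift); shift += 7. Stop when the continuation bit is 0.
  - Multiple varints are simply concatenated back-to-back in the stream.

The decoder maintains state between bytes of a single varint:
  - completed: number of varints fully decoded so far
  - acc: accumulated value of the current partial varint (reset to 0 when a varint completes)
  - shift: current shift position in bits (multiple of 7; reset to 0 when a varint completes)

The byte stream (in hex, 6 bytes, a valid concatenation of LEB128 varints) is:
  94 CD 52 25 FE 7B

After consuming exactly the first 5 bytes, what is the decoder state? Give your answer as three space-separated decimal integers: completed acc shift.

byte[0]=0x94 cont=1 payload=0x14: acc |= 20<<0 -> completed=0 acc=20 shift=7
byte[1]=0xCD cont=1 payload=0x4D: acc |= 77<<7 -> completed=0 acc=9876 shift=14
byte[2]=0x52 cont=0 payload=0x52: varint #1 complete (value=1353364); reset -> completed=1 acc=0 shift=0
byte[3]=0x25 cont=0 payload=0x25: varint #2 complete (value=37); reset -> completed=2 acc=0 shift=0
byte[4]=0xFE cont=1 payload=0x7E: acc |= 126<<0 -> completed=2 acc=126 shift=7

Answer: 2 126 7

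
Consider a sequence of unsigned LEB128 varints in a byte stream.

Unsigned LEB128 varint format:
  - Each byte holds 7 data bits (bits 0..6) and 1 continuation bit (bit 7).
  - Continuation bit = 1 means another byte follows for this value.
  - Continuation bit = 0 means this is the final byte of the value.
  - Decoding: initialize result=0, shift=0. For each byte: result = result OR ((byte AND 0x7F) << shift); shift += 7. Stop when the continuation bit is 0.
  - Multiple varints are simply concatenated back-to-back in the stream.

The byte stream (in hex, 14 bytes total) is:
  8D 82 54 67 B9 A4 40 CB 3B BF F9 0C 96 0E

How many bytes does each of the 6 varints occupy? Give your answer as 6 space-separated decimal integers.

Answer: 3 1 3 2 3 2

Derivation:
  byte[0]=0x8D cont=1 payload=0x0D=13: acc |= 13<<0 -> acc=13 shift=7
  byte[1]=0x82 cont=1 payload=0x02=2: acc |= 2<<7 -> acc=269 shift=14
  byte[2]=0x54 cont=0 payload=0x54=84: acc |= 84<<14 -> acc=1376525 shift=21 [end]
Varint 1: bytes[0:3] = 8D 82 54 -> value 1376525 (3 byte(s))
  byte[3]=0x67 cont=0 payload=0x67=103: acc |= 103<<0 -> acc=103 shift=7 [end]
Varint 2: bytes[3:4] = 67 -> value 103 (1 byte(s))
  byte[4]=0xB9 cont=1 payload=0x39=57: acc |= 57<<0 -> acc=57 shift=7
  byte[5]=0xA4 cont=1 payload=0x24=36: acc |= 36<<7 -> acc=4665 shift=14
  byte[6]=0x40 cont=0 payload=0x40=64: acc |= 64<<14 -> acc=1053241 shift=21 [end]
Varint 3: bytes[4:7] = B9 A4 40 -> value 1053241 (3 byte(s))
  byte[7]=0xCB cont=1 payload=0x4B=75: acc |= 75<<0 -> acc=75 shift=7
  byte[8]=0x3B cont=0 payload=0x3B=59: acc |= 59<<7 -> acc=7627 shift=14 [end]
Varint 4: bytes[7:9] = CB 3B -> value 7627 (2 byte(s))
  byte[9]=0xBF cont=1 payload=0x3F=63: acc |= 63<<0 -> acc=63 shift=7
  byte[10]=0xF9 cont=1 payload=0x79=121: acc |= 121<<7 -> acc=15551 shift=14
  byte[11]=0x0C cont=0 payload=0x0C=12: acc |= 12<<14 -> acc=212159 shift=21 [end]
Varint 5: bytes[9:12] = BF F9 0C -> value 212159 (3 byte(s))
  byte[12]=0x96 cont=1 payload=0x16=22: acc |= 22<<0 -> acc=22 shift=7
  byte[13]=0x0E cont=0 payload=0x0E=14: acc |= 14<<7 -> acc=1814 shift=14 [end]
Varint 6: bytes[12:14] = 96 0E -> value 1814 (2 byte(s))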